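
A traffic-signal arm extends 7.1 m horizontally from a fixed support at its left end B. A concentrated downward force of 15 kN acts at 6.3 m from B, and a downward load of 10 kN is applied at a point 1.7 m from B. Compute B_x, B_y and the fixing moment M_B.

B_x = 0, B_y = 25.00 kN, M_B = 111.5 kN·m

ΣF_x = 0: B_x = 0.
ΣF_y = 0: B_y − 15 − 10 = 0 → B_y = 25.00 kN.
ΣM about B: M_B − 15·6.3 − 10·1.7 = 0 → M_B = 111.5 kN·m.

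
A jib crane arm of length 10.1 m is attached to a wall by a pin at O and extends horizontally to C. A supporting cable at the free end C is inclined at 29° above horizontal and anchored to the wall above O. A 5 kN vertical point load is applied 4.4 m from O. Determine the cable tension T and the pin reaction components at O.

ΣM about O: T·sin29°·10.1 − 5·4.4 = 0 → T = 22/(10.1·0.48481) = 4.49293 ≈ 4.493 kN.
ΣF_x = 0: O_x − T·cos29° = 0 → O_x = 4.49293 × 0.87462 = 3.930 kN.
ΣF_y = 0: O_y + T·sin29° − 5 = 0 → O_y = 5 − 4.49293 × 0.48481 = 2.822 kN.

T = 4.493 kN, O_x = 3.930 kN, O_y = 2.822 kN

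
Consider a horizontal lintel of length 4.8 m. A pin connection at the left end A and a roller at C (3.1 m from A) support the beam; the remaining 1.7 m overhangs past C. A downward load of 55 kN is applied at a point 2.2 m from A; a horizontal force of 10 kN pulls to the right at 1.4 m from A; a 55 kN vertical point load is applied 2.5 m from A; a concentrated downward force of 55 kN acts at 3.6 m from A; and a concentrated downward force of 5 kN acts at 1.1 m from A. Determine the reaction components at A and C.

ΣM about A: C_y·3.1 − 55·2.2 − 55·2.5 − 55·3.6 − 5·1.1 = 0 → C_y = 462/3.1 = 149.032 ≈ 149.0 kN.
ΣF_y = 0: A_y + 149.032 − 55 − 55 − 55 − 5 = 0 → A_y = 20.97 kN.
ΣF_x = 0: A_x + 10 = 0 → A_x = -10.00 kN.

A_x = -10.00 kN, A_y = 20.97 kN, C_y = 149.0 kN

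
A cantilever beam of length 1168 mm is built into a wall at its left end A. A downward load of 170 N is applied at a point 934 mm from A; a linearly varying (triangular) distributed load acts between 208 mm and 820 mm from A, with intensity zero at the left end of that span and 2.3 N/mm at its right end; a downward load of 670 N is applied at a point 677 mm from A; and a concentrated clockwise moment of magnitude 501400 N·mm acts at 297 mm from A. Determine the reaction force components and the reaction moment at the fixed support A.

A_x = 0, A_y = 1544 N, M_A = 1547000 N·mm

Resultant of the triangular load: ½ × 2.3 × 612 = 703.8 N, acting at 616 mm from A (one-third of the span from the peak).
ΣF_x = 0: A_x = 0.
ΣF_y = 0: A_y − 170 − ½·2.3·612 − 670 = 0 → A_y = 1544 N.
ΣM about A: M_A − 170·934 − (½·2.3·612)·616 − 670·677 − 501400 = 0 → M_A = 1547000 N·mm.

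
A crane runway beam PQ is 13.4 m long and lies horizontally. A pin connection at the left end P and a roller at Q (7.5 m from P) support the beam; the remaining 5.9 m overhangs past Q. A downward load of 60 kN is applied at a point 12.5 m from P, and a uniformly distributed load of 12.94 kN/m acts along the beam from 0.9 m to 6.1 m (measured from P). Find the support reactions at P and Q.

P_x = 0, P_y = -4.113 kN, Q_y = 131.4 kN

Resultant of the distributed load: 12.94 × 5.2 = 67.288 kN at 3.5 m from P.
ΣM about P: Q_y·7.5 − 60·12.5 − (12.94·5.2)·3.5 = 0 → Q_y = 985.508/7.5 = 131.401 ≈ 131.4 kN.
ΣF_y = 0: P_y + 131.401 − 60 − 12.94·5.2 = 0 → P_y = -4.113 kN.
ΣF_x = 0: no horizontal applied forces, so P_x = 0.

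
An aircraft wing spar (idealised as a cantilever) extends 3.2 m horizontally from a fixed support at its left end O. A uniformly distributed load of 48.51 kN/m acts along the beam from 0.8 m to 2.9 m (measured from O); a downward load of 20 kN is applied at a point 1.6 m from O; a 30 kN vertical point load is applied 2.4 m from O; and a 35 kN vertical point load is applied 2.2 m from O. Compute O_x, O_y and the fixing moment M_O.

O_x = 0, O_y = 186.9 kN, M_O = 369.5 kN·m

Resultant of the distributed load: 48.51 × 2.1 = 101.871 kN at 1.85 m from O.
ΣF_x = 0: O_x = 0.
ΣF_y = 0: O_y − 48.51·2.1 − 20 − 30 − 35 = 0 → O_y = 186.9 kN.
ΣM about O: M_O − (48.51·2.1)·1.85 − 20·1.6 − 30·2.4 − 35·2.2 = 0 → M_O = 369.5 kN·m.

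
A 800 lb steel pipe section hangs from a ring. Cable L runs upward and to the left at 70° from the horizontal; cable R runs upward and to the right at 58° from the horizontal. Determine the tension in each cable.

T_L = 538.0 lb, T_R = 347.2 lb

ΣF_x = 0: −T_L·cos70° + T_R·cos58° = 0 → T_R = 0.645419·T_L.
ΣF_y = 0: T_L·sin70° + T_R·sin58° = 800.
Substitute: T_L·(0.939693 + 0.645419·0.848048) = 800 → T_L = 537.982 ≈ 538.0 lb.
Then T_R = 0.645419 × 537.982 = 347.2 lb.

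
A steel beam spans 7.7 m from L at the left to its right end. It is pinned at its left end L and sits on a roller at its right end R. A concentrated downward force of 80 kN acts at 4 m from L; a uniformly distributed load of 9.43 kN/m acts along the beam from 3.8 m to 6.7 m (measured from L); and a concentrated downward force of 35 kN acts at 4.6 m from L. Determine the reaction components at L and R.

Resultant of the distributed load: 9.43 × 2.9 = 27.347 kN at 5.25 m from L.
Taking moments about L: R_y·7.7 − 80·4 − (9.43·2.9)·5.25 − 35·4.6 = 0 → R_y = 624.57175/7.7 = 81.1132 ≈ 81.11 kN.
ΣF_y = 0: L_y + 81.1132 − 80 − 9.43·2.9 − 35 = 0 → L_y = 61.23 kN.
ΣF_x = 0: no horizontal applied forces, so L_x = 0.

L_x = 0, L_y = 61.23 kN, R_y = 81.11 kN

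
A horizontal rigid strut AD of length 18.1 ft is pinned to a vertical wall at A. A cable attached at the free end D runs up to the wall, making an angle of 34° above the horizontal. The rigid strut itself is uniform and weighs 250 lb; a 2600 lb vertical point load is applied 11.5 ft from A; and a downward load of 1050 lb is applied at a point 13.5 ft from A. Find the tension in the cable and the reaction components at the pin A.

ΣM about A: T·sin34°·18.1 − 250·9.05 − 2600·11.5 − 1050·13.5 = 0 → T = 46337.5/(18.1·0.559193) = 4578.17 ≈ 4578 lb.
ΣF_x = 0: A_x − T·cos34° = 0 → A_x = 4578.17 × 0.829038 = 3795 lb.
ΣF_y = 0: A_y + T·sin34° − 250 − 2600 − 1050 = 0 → A_y = 3900 − 4578.17 × 0.559193 = 1340 lb.

T = 4578 lb, A_x = 3795 lb, A_y = 1340 lb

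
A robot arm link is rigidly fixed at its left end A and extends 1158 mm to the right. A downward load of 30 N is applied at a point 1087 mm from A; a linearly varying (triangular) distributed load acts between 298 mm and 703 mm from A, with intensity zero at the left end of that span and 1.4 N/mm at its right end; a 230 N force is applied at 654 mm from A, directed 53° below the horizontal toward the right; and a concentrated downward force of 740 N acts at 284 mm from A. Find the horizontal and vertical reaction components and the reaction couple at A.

Resultant of the triangular load: ½ × 1.4 × 405 = 283.5 N, acting at 568 mm from A (one-third of the span from the peak).
ΣF_x = 0: A_x + 230·cos53° = 0 → A_x = -138.4 N.
ΣF_y = 0: A_y − 30 − ½·1.4·405 − 230·sin53° − 740 = 0 → A_y = 1237 N.
ΣM about A: M_A − 30·1087 − (½·1.4·405)·568 − 230·sin53°·654 − 740·284 = 0 → M_A = 523900 N·mm.

A_x = -138.4 N, A_y = 1237 N, M_A = 523900 N·mm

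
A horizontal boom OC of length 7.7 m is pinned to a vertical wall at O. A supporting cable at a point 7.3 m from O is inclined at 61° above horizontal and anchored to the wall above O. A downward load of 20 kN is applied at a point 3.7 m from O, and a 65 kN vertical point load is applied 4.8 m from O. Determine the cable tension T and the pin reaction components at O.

T = 60.46 kN, O_x = 29.31 kN, O_y = 32.12 kN

ΣM about O: T·sin61°·7.3 − 20·3.7 − 65·4.8 = 0 → T = 386/(7.3·0.87462) = 60.4568 ≈ 60.46 kN.
ΣF_x = 0: O_x − T·cos61° = 0 → O_x = 60.4568 × 0.48481 = 29.31 kN.
ΣF_y = 0: O_y + T·sin61° − 20 − 65 = 0 → O_y = 85 − 60.4568 × 0.87462 = 32.12 kN.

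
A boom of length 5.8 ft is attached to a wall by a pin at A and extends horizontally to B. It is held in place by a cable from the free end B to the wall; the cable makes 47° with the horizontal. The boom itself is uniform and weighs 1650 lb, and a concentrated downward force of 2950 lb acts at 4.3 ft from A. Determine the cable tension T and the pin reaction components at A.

ΣM about A: T·sin47°·5.8 − 1650·2.9 − 2950·4.3 = 0 → T = 17470/(5.8·0.731354) = 4118.48 ≈ 4118 lb.
ΣF_x = 0: A_x − T·cos47° = 0 → A_x = 4118.48 × 0.681998 = 2809 lb.
ΣF_y = 0: A_y + T·sin47° − 1650 − 2950 = 0 → A_y = 4600 − 4118.48 × 0.731354 = 1588 lb.

T = 4118 lb, A_x = 2809 lb, A_y = 1588 lb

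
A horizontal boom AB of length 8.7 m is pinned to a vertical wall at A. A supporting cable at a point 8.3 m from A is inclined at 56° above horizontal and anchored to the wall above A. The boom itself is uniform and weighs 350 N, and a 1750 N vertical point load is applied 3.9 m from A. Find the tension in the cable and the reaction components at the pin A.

ΣM about A: T·sin56°·8.3 − 350·4.35 − 1750·3.9 = 0 → T = 8347.5/(8.3·0.829038) = 1213.12 ≈ 1213 N.
ΣF_x = 0: A_x − T·cos56° = 0 → A_x = 1213.12 × 0.559193 = 678.4 N.
ΣF_y = 0: A_y + T·sin56° − 350 − 1750 = 0 → A_y = 2100 − 1213.12 × 0.829038 = 1094 N.

T = 1213 N, A_x = 678.4 N, A_y = 1094 N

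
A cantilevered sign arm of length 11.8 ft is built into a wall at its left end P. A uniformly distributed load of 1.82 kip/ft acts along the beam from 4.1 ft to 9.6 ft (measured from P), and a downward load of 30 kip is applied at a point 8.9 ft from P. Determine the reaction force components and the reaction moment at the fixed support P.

P_x = 0, P_y = 40.01 kip, M_P = 335.6 kip·ft

Resultant of the distributed load: 1.82 × 5.5 = 10.01 kip at 6.85 ft from P.
ΣF_x = 0: P_x = 0.
ΣF_y = 0: P_y − 1.82·5.5 − 30 = 0 → P_y = 40.01 kip.
ΣM about P: M_P − (1.82·5.5)·6.85 − 30·8.9 = 0 → M_P = 335.6 kip·ft.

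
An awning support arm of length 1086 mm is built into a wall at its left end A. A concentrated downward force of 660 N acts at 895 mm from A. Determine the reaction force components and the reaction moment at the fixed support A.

A_x = 0, A_y = 660.0 N, M_A = 590700 N·mm

ΣF_x = 0: A_x = 0.
ΣF_y = 0: A_y − 660 = 0 → A_y = 660.0 N.
ΣM about A: M_A − 660·895 = 0 → M_A = 590700 N·mm.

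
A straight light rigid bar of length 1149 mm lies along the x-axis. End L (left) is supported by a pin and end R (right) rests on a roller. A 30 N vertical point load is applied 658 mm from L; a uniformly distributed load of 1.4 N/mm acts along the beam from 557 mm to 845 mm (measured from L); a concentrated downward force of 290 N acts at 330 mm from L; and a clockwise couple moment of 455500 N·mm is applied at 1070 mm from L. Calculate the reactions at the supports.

Resultant of the distributed load: 1.4 × 288 = 403.2 N at 701 mm from L.
ΣM about L: R_y·1149 − 30·658 − (1.4·288)·701 − 290·330 − 455500 = 0 → R_y = 853583.2/1149 = 742.892 ≈ 742.9 N.
ΣF_y = 0: L_y + 742.892 − 30 − 1.4·288 − 290 = 0 → L_y = -19.69 N.
ΣF_x = 0: no horizontal applied forces, so L_x = 0.

L_x = 0, L_y = -19.69 N, R_y = 742.9 N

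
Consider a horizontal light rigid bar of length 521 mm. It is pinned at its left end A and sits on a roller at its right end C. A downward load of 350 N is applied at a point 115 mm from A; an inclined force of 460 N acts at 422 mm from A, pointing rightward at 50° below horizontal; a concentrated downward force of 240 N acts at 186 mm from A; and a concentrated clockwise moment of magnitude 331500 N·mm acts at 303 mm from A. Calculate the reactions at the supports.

Taking moments about A: C_y·521 − 350·115 − 460·sin50°·422 − 240·186 − 331500 = 0 → C_y = 565095/521 = 1084.64 ≈ 1085 N.
ΣF_y = 0: A_y + 1084.64 − 350 − 460·sin50° − 240 = 0 → A_y = -142.3 N.
ΣF_x = 0: A_x + 460·cos50° = 0 → A_x = -295.7 N.

A_x = -295.7 N, A_y = -142.3 N, C_y = 1085 N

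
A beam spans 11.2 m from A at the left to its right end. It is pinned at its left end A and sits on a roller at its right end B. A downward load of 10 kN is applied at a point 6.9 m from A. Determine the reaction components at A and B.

Taking moments about A: B_y·11.2 − 10·6.9 = 0 → B_y = 69/11.2 = 6.16071 ≈ 6.161 kN.
ΣF_y = 0: A_y + 6.16071 − 10 = 0 → A_y = 3.839 kN.
ΣF_x = 0: no horizontal applied forces, so A_x = 0.

A_x = 0, A_y = 3.839 kN, B_y = 6.161 kN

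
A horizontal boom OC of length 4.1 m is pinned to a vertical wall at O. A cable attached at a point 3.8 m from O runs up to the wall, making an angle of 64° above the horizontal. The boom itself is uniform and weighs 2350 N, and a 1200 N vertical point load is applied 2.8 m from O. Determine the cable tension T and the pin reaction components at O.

T = 2394 N, O_x = 1050 N, O_y = 1398 N

ΣM about O: T·sin64°·3.8 − 2350·2.05 − 1200·2.8 = 0 → T = 8177.5/(3.8·0.898794) = 2394.29 ≈ 2394 N.
ΣF_x = 0: O_x − T·cos64° = 0 → O_x = 2394.29 × 0.438371 = 1050 N.
ΣF_y = 0: O_y + T·sin64° − 2350 − 1200 = 0 → O_y = 3550 − 2394.29 × 0.898794 = 1398 N.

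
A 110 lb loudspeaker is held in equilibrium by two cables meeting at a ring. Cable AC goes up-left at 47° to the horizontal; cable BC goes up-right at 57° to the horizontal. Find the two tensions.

T_AC = 61.74 lb, T_BC = 77.32 lb

ΣF_x = 0: −T_AC·cos47° + T_BC·cos57° = 0 → T_BC = 1.2522·T_AC.
ΣF_y = 0: T_AC·sin47° + T_BC·sin57° = 110.
Substitute: T_AC·(0.731354 + 1.2522·0.838671) = 110 → T_AC = 61.7444 ≈ 61.74 lb.
Then T_BC = 1.2522 × 61.7444 = 77.32 lb.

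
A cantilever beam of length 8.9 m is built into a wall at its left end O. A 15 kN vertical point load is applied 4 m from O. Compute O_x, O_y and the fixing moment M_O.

ΣF_x = 0: O_x = 0.
ΣF_y = 0: O_y − 15 = 0 → O_y = 15.00 kN.
ΣM about O: M_O − 15·4 = 0 → M_O = 60.00 kN·m.

O_x = 0, O_y = 15.00 kN, M_O = 60.00 kN·m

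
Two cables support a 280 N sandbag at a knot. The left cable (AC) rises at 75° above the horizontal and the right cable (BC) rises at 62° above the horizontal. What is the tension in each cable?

T_AC = 192.7 N, T_BC = 106.3 N

ΣF_x = 0: −T_AC·cos75° + T_BC·cos62° = 0 → T_BC = 0.551299·T_AC.
ΣF_y = 0: T_AC·sin75° + T_BC·sin62° = 280.
Substitute: T_AC·(0.965926 + 0.551299·0.882948) = 280 → T_AC = 192.745 ≈ 192.7 N.
Then T_BC = 0.551299 × 192.745 = 106.3 N.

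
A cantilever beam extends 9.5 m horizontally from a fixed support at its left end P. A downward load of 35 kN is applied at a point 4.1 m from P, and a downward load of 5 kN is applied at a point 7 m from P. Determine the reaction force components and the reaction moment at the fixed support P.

P_x = 0, P_y = 40.00 kN, M_P = 178.5 kN·m

ΣF_x = 0: P_x = 0.
ΣF_y = 0: P_y − 35 − 5 = 0 → P_y = 40.00 kN.
ΣM about P: M_P − 35·4.1 − 5·7 = 0 → M_P = 178.5 kN·m.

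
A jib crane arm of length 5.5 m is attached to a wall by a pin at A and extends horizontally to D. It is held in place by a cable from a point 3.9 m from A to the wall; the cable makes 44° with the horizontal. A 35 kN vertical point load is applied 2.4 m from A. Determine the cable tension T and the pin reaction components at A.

ΣM about A: T·sin44°·3.9 − 35·2.4 = 0 → T = 84/(3.9·0.694658) = 31.0058 ≈ 31.01 kN.
ΣF_x = 0: A_x − T·cos44° = 0 → A_x = 31.0058 × 0.71934 = 22.30 kN.
ΣF_y = 0: A_y + T·sin44° − 35 = 0 → A_y = 35 − 31.0058 × 0.694658 = 13.46 kN.

T = 31.01 kN, A_x = 22.30 kN, A_y = 13.46 kN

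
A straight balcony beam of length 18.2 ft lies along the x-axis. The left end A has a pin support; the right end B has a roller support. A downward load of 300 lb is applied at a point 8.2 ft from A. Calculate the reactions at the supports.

ΣM about A: B_y·18.2 − 300·8.2 = 0 → B_y = 2460/18.2 = 135.165 ≈ 135.2 lb.
ΣF_y = 0: A_y + 135.165 − 300 = 0 → A_y = 164.8 lb.
ΣF_x = 0: no horizontal applied forces, so A_x = 0.

A_x = 0, A_y = 164.8 lb, B_y = 135.2 lb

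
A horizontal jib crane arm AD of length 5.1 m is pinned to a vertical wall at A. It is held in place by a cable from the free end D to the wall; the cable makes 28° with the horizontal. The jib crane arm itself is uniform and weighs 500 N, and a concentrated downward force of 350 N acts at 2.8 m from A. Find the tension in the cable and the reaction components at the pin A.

T = 941.8 N, A_x = 831.6 N, A_y = 407.8 N

ΣM about A: T·sin28°·5.1 − 500·2.55 − 350·2.8 = 0 → T = 2255/(5.1·0.469472) = 941.817 ≈ 941.8 N.
ΣF_x = 0: A_x − T·cos28° = 0 → A_x = 941.817 × 0.882948 = 831.6 N.
ΣF_y = 0: A_y + T·sin28° − 500 − 350 = 0 → A_y = 850 − 941.817 × 0.469472 = 407.8 N.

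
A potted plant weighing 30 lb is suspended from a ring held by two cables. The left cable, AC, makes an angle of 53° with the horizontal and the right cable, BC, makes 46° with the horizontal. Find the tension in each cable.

ΣF_x = 0: −T_AC·cos53° + T_BC·cos46° = 0 → T_BC = 0.866347·T_AC.
ΣF_y = 0: T_AC·sin53° + T_BC·sin46° = 30.
Substitute: T_AC·(0.798636 + 0.866347·0.71934) = 30 → T_AC = 21.0995 ≈ 21.10 lb.
Then T_BC = 0.866347 × 21.0995 = 18.28 lb.

T_AC = 21.10 lb, T_BC = 18.28 lb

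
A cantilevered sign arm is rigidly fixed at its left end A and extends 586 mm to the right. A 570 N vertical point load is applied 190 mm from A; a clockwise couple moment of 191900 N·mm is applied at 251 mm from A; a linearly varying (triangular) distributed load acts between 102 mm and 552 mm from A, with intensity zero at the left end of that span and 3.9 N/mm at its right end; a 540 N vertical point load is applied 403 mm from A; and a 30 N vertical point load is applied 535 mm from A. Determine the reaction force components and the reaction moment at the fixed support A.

A_x = 0, A_y = 2018 N, M_A = 886600 N·mm

Resultant of the triangular load: ½ × 3.9 × 450 = 877.5 N, acting at 402 mm from A (one-third of the span from the peak).
ΣF_x = 0: A_x = 0.
ΣF_y = 0: A_y − 570 − ½·3.9·450 − 540 − 30 = 0 → A_y = 2018 N.
ΣM about A: M_A − 570·190 − 191900 − (½·3.9·450)·402 − 540·403 − 30·535 = 0 → M_A = 886600 N·mm.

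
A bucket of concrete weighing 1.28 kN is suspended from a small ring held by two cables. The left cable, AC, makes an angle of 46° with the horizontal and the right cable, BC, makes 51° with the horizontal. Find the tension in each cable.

T_AC = 0.8116 kN, T_BC = 0.8958 kN

ΣF_x = 0: −T_AC·cos46° + T_BC·cos51° = 0 → T_BC = 1.10382·T_AC.
ΣF_y = 0: T_AC·sin46° + T_BC·sin51° = 1.28.
Substitute: T_AC·(0.71934 + 1.10382·0.777146) = 1.28 → T_AC = 0.811581 ≈ 0.8116 kN.
Then T_BC = 1.10382 × 0.811581 = 0.8958 kN.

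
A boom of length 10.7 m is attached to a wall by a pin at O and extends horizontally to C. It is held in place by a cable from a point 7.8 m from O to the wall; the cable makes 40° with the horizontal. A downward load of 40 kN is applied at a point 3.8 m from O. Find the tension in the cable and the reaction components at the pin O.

ΣM about O: T·sin40°·7.8 − 40·3.8 = 0 → T = 152/(7.8·0.642788) = 30.3167 ≈ 30.32 kN.
ΣF_x = 0: O_x − T·cos40° = 0 → O_x = 30.3167 × 0.766044 = 23.22 kN.
ΣF_y = 0: O_y + T·sin40° − 40 = 0 → O_y = 40 − 30.3167 × 0.642788 = 20.51 kN.

T = 30.32 kN, O_x = 23.22 kN, O_y = 20.51 kN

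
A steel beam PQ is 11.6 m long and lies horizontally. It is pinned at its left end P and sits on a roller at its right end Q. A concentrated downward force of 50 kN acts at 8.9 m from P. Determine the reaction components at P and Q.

P_x = 0, P_y = 11.64 kN, Q_y = 38.36 kN

Taking moments about P: Q_y·11.6 − 50·8.9 = 0 → Q_y = 445/11.6 = 38.3621 ≈ 38.36 kN.
ΣF_y = 0: P_y + 38.3621 − 50 = 0 → P_y = 11.64 kN.
ΣF_x = 0: no horizontal applied forces, so P_x = 0.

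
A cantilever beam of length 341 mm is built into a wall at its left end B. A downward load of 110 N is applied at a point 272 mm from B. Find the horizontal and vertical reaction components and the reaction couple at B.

B_x = 0, B_y = 110.0 N, M_B = 29920 N·mm

ΣF_x = 0: B_x = 0.
ΣF_y = 0: B_y − 110 = 0 → B_y = 110.0 N.
ΣM about B: M_B − 110·272 = 0 → M_B = 29920 N·mm.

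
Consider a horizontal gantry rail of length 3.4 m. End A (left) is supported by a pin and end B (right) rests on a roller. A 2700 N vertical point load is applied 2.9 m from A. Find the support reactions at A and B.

A_x = 0, A_y = 397.1 N, B_y = 2303 N

Taking moments about A: B_y·3.4 − 2700·2.9 = 0 → B_y = 7830/3.4 = 2302.94 ≈ 2303 N.
ΣF_y = 0: A_y + 2302.94 − 2700 = 0 → A_y = 397.1 N.
ΣF_x = 0: no horizontal applied forces, so A_x = 0.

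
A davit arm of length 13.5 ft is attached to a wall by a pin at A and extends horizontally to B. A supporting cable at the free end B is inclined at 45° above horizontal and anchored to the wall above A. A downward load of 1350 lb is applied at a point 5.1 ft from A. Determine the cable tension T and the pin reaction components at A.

ΣM about A: T·sin45°·13.5 − 1350·5.1 = 0 → T = 6885/(13.5·0.707107) = 721.249 ≈ 721.2 lb.
ΣF_x = 0: A_x − T·cos45° = 0 → A_x = 721.249 × 0.707107 = 510.0 lb.
ΣF_y = 0: A_y + T·sin45° − 1350 = 0 → A_y = 1350 − 721.249 × 0.707107 = 840.0 lb.

T = 721.2 lb, A_x = 510.0 lb, A_y = 840.0 lb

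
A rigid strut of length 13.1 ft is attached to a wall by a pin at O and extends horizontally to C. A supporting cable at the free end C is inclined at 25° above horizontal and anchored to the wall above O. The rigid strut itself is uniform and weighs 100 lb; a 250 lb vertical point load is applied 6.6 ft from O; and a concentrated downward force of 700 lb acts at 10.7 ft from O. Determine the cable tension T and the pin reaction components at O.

T = 1769 lb, O_x = 1603 lb, O_y = 302.3 lb

ΣM about O: T·sin25°·13.1 − 100·6.55 − 250·6.6 − 700·10.7 = 0 → T = 9795/(13.1·0.422618) = 1769.23 ≈ 1769 lb.
ΣF_x = 0: O_x − T·cos25° = 0 → O_x = 1769.23 × 0.906308 = 1603 lb.
ΣF_y = 0: O_y + T·sin25° − 100 − 250 − 700 = 0 → O_y = 1050 − 1769.23 × 0.422618 = 302.3 lb.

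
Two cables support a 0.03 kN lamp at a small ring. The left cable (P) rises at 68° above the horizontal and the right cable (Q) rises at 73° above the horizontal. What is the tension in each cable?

T_P = 0.01394 kN, T_Q = 0.01786 kN

ΣF_x = 0: −T_P·cos68° + T_Q·cos73° = 0 → T_Q = 1.28127·T_P.
ΣF_y = 0: T_P·sin68° + T_Q·sin73° = 0.03.
Substitute: T_P·(0.927184 + 1.28127·0.956305) = 0.03 → T_P = 0.0139375 ≈ 0.01394 kN.
Then T_Q = 1.28127 × 0.0139375 = 0.01786 kN.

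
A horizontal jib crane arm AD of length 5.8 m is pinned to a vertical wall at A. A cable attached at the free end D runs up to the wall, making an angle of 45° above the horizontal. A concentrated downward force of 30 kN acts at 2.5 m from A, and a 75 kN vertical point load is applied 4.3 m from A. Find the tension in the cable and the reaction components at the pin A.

ΣM about A: T·sin45°·5.8 − 30·2.5 − 75·4.3 = 0 → T = 397.5/(5.8·0.707107) = 96.9224 ≈ 96.92 kN.
ΣF_x = 0: A_x − T·cos45° = 0 → A_x = 96.9224 × 0.707107 = 68.53 kN.
ΣF_y = 0: A_y + T·sin45° − 30 − 75 = 0 → A_y = 105 − 96.9224 × 0.707107 = 36.47 kN.

T = 96.92 kN, A_x = 68.53 kN, A_y = 36.47 kN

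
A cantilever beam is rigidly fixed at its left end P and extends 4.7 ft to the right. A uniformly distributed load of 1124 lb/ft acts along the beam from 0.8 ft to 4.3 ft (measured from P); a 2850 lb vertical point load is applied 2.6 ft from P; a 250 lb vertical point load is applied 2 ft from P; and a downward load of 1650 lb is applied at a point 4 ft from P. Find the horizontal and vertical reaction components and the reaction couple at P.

P_x = 0, P_y = 8684 lb, M_P = 24540 lb·ft

Resultant of the distributed load: 1124 × 3.5 = 3934 lb at 2.55 ft from P.
ΣF_x = 0: P_x = 0.
ΣF_y = 0: P_y − 1124·3.5 − 2850 − 250 − 1650 = 0 → P_y = 8684 lb.
ΣM about P: M_P − (1124·3.5)·2.55 − 2850·2.6 − 250·2 − 1650·4 = 0 → M_P = 24540 lb·ft.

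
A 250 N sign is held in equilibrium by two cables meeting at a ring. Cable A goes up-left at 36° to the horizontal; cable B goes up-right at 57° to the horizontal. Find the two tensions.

T_A = 136.3 N, T_B = 202.5 N

ΣF_x = 0: −T_A·cos36° + T_B·cos57° = 0 → T_B = 1.48542·T_A.
ΣF_y = 0: T_A·sin36° + T_B·sin57° = 250.
Substitute: T_A·(0.587785 + 1.48542·0.838671) = 250 → T_A = 136.347 ≈ 136.3 N.
Then T_B = 1.48542 × 136.347 = 202.5 N.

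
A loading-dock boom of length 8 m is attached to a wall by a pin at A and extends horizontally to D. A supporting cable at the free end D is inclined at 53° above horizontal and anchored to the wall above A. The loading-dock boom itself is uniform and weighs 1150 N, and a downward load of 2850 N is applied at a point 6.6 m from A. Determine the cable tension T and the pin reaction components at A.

ΣM about A: T·sin53°·8 − 1150·4 − 2850·6.6 = 0 → T = 23410/(8·0.798636) = 3664.06 ≈ 3664 N.
ΣF_x = 0: A_x − T·cos53° = 0 → A_x = 3664.06 × 0.601815 = 2205 N.
ΣF_y = 0: A_y + T·sin53° − 1150 − 2850 = 0 → A_y = 4000 − 3664.06 × 0.798636 = 1074 N.

T = 3664 N, A_x = 2205 N, A_y = 1074 N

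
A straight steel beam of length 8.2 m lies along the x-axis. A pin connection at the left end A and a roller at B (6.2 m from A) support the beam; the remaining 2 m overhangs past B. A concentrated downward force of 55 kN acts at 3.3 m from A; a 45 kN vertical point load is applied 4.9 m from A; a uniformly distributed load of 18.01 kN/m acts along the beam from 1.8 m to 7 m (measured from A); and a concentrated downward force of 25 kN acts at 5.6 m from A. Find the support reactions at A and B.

A_x = 0, A_y = 64.77 kN, B_y = 153.9 kN

Resultant of the distributed load: 18.01 × 5.2 = 93.652 kN at 4.4 m from A.
Moments about A: B_y·6.2 − 55·3.3 − 45·4.9 − (18.01·5.2)·4.4 − 25·5.6 = 0 → B_y = 954.0688/6.2 = 153.882 ≈ 153.9 kN.
ΣF_y = 0: A_y + 153.882 − 55 − 45 − 18.01·5.2 − 25 = 0 → A_y = 64.77 kN.
ΣF_x = 0: no horizontal applied forces, so A_x = 0.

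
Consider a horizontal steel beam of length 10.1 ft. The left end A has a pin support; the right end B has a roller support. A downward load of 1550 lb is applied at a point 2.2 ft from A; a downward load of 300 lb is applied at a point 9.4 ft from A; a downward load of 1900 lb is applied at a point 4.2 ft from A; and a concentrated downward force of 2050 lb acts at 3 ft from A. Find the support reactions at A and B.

Moments about A: B_y·10.1 − 1550·2.2 − 300·9.4 − 1900·4.2 − 2050·3 = 0 → B_y = 20360/10.1 = 2015.84 ≈ 2016 lb.
ΣF_y = 0: A_y + 2015.84 − 1550 − 300 − 1900 − 2050 = 0 → A_y = 3784 lb.
ΣF_x = 0: no horizontal applied forces, so A_x = 0.

A_x = 0, A_y = 3784 lb, B_y = 2016 lb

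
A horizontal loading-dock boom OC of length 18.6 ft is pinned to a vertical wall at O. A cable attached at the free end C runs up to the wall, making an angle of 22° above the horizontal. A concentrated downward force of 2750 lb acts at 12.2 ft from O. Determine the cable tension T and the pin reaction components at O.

ΣM about O: T·sin22°·18.6 − 2750·12.2 = 0 → T = 33550/(18.6·0.374607) = 4815.08 ≈ 4815 lb.
ΣF_x = 0: O_x − T·cos22° = 0 → O_x = 4815.08 × 0.927184 = 4464 lb.
ΣF_y = 0: O_y + T·sin22° − 2750 = 0 → O_y = 2750 − 4815.08 × 0.374607 = 946.2 lb.

T = 4815 lb, O_x = 4464 lb, O_y = 946.2 lb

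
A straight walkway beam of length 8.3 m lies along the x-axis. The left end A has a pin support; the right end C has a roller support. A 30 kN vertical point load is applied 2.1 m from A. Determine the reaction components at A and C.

Moments about A: C_y·8.3 − 30·2.1 = 0 → C_y = 63/8.3 = 7.59036 ≈ 7.590 kN.
ΣF_y = 0: A_y + 7.59036 − 30 = 0 → A_y = 22.41 kN.
ΣF_x = 0: no horizontal applied forces, so A_x = 0.

A_x = 0, A_y = 22.41 kN, C_y = 7.590 kN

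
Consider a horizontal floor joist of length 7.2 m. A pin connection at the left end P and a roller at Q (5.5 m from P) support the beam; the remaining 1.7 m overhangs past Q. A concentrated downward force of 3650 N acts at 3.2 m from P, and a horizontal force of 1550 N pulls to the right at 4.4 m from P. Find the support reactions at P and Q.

P_x = -1550 N, P_y = 1526 N, Q_y = 2124 N

Taking moments about P: Q_y·5.5 − 3650·3.2 = 0 → Q_y = 11680/5.5 = 2123.64 ≈ 2124 N.
ΣF_y = 0: P_y + 2123.64 − 3650 = 0 → P_y = 1526 N.
ΣF_x = 0: P_x + 1550 = 0 → P_x = -1550 N.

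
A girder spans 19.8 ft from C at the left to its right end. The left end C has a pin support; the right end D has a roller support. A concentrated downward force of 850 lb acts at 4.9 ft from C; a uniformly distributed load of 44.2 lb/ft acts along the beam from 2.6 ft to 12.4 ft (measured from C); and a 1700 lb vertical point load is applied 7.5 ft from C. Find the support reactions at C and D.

Resultant of the distributed load: 44.2 × 9.8 = 433.16 lb at 7.5 ft from C.
Moments about C: D_y·19.8 − 850·4.9 − (44.2·9.8)·7.5 − 1700·7.5 = 0 → D_y = 20163.7/19.8 = 1018.37 ≈ 1018 lb.
ΣF_y = 0: C_y + 1018.37 − 850 − 44.2·9.8 − 1700 = 0 → C_y = 1965 lb.
ΣF_x = 0: no horizontal applied forces, so C_x = 0.

C_x = 0, C_y = 1965 lb, D_y = 1018 lb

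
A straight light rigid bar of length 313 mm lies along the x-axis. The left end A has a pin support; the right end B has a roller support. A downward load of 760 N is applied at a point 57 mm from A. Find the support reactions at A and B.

Taking moments about A: B_y·313 − 760·57 = 0 → B_y = 43320/313 = 138.403 ≈ 138.4 N.
ΣF_y = 0: A_y + 138.403 − 760 = 0 → A_y = 621.6 N.
ΣF_x = 0: no horizontal applied forces, so A_x = 0.

A_x = 0, A_y = 621.6 N, B_y = 138.4 N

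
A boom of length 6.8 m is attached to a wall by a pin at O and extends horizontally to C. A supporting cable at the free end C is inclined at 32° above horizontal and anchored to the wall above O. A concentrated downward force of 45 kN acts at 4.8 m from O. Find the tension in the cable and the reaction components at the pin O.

ΣM about O: T·sin32°·6.8 − 45·4.8 = 0 → T = 216/(6.8·0.529919) = 59.9426 ≈ 59.94 kN.
ΣF_x = 0: O_x − T·cos32° = 0 → O_x = 59.9426 × 0.848048 = 50.83 kN.
ΣF_y = 0: O_y + T·sin32° − 45 = 0 → O_y = 45 − 59.9426 × 0.529919 = 13.24 kN.

T = 59.94 kN, O_x = 50.83 kN, O_y = 13.24 kN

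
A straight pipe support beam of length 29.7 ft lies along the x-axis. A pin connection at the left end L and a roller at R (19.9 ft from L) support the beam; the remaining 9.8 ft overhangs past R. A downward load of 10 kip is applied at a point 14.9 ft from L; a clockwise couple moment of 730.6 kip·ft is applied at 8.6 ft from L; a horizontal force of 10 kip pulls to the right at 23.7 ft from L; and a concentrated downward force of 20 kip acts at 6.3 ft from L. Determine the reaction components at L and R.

L_x = -10.00 kip, L_y = -20.53 kip, R_y = 50.53 kip

Taking moments about L: R_y·19.9 − 10·14.9 − 730.6 − 20·6.3 = 0 → R_y = 1005.6/19.9 = 50.5327 ≈ 50.53 kip.
ΣF_y = 0: L_y + 50.5327 − 10 − 20 = 0 → L_y = -20.53 kip.
ΣF_x = 0: L_x + 10 = 0 → L_x = -10.00 kip.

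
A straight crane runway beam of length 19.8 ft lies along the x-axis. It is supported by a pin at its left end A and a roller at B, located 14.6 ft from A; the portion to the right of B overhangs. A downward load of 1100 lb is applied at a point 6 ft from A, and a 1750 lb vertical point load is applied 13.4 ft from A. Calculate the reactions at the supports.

A_x = 0, A_y = 791.8 lb, B_y = 2058 lb

Taking moments about A: B_y·14.6 − 1100·6 − 1750·13.4 = 0 → B_y = 30050/14.6 = 2058.22 ≈ 2058 lb.
ΣF_y = 0: A_y + 2058.22 − 1100 − 1750 = 0 → A_y = 791.8 lb.
ΣF_x = 0: no horizontal applied forces, so A_x = 0.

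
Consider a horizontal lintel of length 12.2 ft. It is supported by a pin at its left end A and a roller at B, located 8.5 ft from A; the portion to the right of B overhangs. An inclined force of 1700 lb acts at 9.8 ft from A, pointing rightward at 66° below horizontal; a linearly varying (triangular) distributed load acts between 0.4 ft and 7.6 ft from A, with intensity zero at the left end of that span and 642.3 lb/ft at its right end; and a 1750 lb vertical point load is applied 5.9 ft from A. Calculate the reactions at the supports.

Resultant of the triangular load: ½ × 642.3 × 7.2 = 2312.28 lb, acting at 5.2 ft from A (one-third of the span from the peak).
Taking moments about A: B_y·8.5 − 1700·sin66°·9.8 − (½·642.3·7.2)·5.2 − 1750·5.9 = 0 → B_y = 37568.5/8.5 = 4419.82 ≈ 4420 lb.
ΣF_y = 0: A_y + 4419.82 − 1700·sin66° − ½·642.3·7.2 − 1750 = 0 → A_y = 1195 lb.
ΣF_x = 0: A_x + 1700·cos66° = 0 → A_x = -691.5 lb.

A_x = -691.5 lb, A_y = 1195 lb, B_y = 4420 lb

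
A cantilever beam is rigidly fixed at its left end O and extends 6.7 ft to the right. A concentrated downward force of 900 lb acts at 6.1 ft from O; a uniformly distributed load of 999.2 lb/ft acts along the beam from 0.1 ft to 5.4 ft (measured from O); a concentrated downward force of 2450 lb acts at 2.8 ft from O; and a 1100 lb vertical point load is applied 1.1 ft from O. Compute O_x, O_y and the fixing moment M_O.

O_x = 0, O_y = 9746 lb, M_O = 28120 lb·ft

Resultant of the distributed load: 999.2 × 5.3 = 5295.76 lb at 2.75 ft from O.
ΣF_x = 0: O_x = 0.
ΣF_y = 0: O_y − 900 − 999.2·5.3 − 2450 − 1100 = 0 → O_y = 9746 lb.
ΣM about O: M_O − 900·6.1 − (999.2·5.3)·2.75 − 2450·2.8 − 1100·1.1 = 0 → M_O = 28120 lb·ft.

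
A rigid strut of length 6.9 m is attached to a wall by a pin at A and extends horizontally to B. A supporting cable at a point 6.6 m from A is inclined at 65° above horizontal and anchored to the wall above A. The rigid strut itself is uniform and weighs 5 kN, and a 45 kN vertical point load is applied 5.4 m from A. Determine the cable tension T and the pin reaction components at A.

ΣM about A: T·sin65°·6.6 − 5·3.45 − 45·5.4 = 0 → T = 260.25/(6.6·0.906308) = 43.5082 ≈ 43.51 kN.
ΣF_x = 0: A_x − T·cos65° = 0 → A_x = 43.5082 × 0.422618 = 18.39 kN.
ΣF_y = 0: A_y + T·sin65° − 5 − 45 = 0 → A_y = 50 − 43.5082 × 0.906308 = 10.57 kN.

T = 43.51 kN, A_x = 18.39 kN, A_y = 10.57 kN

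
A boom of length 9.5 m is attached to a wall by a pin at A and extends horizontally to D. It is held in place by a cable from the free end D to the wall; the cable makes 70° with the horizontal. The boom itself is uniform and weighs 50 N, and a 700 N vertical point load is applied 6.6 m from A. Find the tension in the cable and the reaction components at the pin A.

ΣM about A: T·sin70°·9.5 − 50·4.75 − 700·6.6 = 0 → T = 4857.5/(9.5·0.939693) = 544.131 ≈ 544.1 N.
ΣF_x = 0: A_x − T·cos70° = 0 → A_x = 544.131 × 0.34202 = 186.1 N.
ΣF_y = 0: A_y + T·sin70° − 50 − 700 = 0 → A_y = 750 − 544.131 × 0.939693 = 238.7 N.

T = 544.1 N, A_x = 186.1 N, A_y = 238.7 N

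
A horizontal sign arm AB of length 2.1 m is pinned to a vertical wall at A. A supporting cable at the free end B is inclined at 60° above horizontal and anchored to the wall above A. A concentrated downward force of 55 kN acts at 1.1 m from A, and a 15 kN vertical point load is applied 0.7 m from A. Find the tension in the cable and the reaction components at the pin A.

T = 39.04 kN, A_x = 19.52 kN, A_y = 36.19 kN

ΣM about A: T·sin60°·2.1 − 55·1.1 − 15·0.7 = 0 → T = 71/(2.1·0.866025) = 39.0399 ≈ 39.04 kN.
ΣF_x = 0: A_x − T·cos60° = 0 → A_x = 39.0399 × 0.5 = 19.52 kN.
ΣF_y = 0: A_y + T·sin60° − 55 − 15 = 0 → A_y = 70 − 39.0399 × 0.866025 = 36.19 kN.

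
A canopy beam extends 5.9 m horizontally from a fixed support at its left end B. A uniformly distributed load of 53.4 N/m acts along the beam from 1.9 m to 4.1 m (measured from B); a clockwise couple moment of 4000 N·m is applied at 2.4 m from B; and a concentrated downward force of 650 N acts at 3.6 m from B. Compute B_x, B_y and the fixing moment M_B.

B_x = 0, B_y = 767.5 N, M_B = 6692 N·m

Resultant of the distributed load: 53.4 × 2.2 = 117.48 N at 3 m from B.
ΣF_x = 0: B_x = 0.
ΣF_y = 0: B_y − 53.4·2.2 − 650 = 0 → B_y = 767.5 N.
ΣM about B: M_B − (53.4·2.2)·3 − 4000 − 650·3.6 = 0 → M_B = 6692 N·m.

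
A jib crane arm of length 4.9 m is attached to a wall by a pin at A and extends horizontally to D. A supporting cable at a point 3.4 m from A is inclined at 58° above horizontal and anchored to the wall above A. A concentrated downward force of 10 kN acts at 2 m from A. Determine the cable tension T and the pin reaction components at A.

T = 6.936 kN, A_x = 3.676 kN, A_y = 4.118 kN

ΣM about A: T·sin58°·3.4 − 10·2 = 0 → T = 20/(3.4·0.848048) = 6.93634 ≈ 6.936 kN.
ΣF_x = 0: A_x − T·cos58° = 0 → A_x = 6.93634 × 0.529919 = 3.676 kN.
ΣF_y = 0: A_y + T·sin58° − 10 = 0 → A_y = 10 − 6.93634 × 0.848048 = 4.118 kN.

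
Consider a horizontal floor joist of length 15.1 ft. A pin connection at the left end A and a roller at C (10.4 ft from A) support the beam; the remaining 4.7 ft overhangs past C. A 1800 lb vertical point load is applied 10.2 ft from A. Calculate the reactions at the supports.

A_x = 0, A_y = 34.62 lb, C_y = 1765 lb

ΣM about A: C_y·10.4 − 1800·10.2 = 0 → C_y = 18360/10.4 = 1765.38 ≈ 1765 lb.
ΣF_y = 0: A_y + 1765.38 − 1800 = 0 → A_y = 34.62 lb.
ΣF_x = 0: no horizontal applied forces, so A_x = 0.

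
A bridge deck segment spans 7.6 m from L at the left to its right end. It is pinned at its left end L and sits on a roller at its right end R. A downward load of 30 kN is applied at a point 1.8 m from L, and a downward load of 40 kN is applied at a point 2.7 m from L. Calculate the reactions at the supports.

ΣM about L: R_y·7.6 − 30·1.8 − 40·2.7 = 0 → R_y = 162/7.6 = 21.3158 ≈ 21.32 kN.
ΣF_y = 0: L_y + 21.3158 − 30 − 40 = 0 → L_y = 48.68 kN.
ΣF_x = 0: no horizontal applied forces, so L_x = 0.

L_x = 0, L_y = 48.68 kN, R_y = 21.32 kN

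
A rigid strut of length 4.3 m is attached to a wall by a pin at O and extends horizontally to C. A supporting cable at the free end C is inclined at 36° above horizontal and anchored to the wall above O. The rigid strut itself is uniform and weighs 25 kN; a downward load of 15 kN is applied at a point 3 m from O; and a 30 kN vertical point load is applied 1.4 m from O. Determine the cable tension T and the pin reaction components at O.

ΣM about O: T·sin36°·4.3 − 25·2.15 − 15·3 − 30·1.4 = 0 → T = 140.75/(4.3·0.587785) = 55.688 ≈ 55.69 kN.
ΣF_x = 0: O_x − T·cos36° = 0 → O_x = 55.688 × 0.809017 = 45.05 kN.
ΣF_y = 0: O_y + T·sin36° − 25 − 15 − 30 = 0 → O_y = 70 − 55.688 × 0.587785 = 37.27 kN.

T = 55.69 kN, O_x = 45.05 kN, O_y = 37.27 kN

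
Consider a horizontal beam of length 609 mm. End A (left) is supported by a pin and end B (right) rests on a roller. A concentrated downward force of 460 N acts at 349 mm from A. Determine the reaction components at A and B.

A_x = 0, A_y = 196.4 N, B_y = 263.6 N

Taking moments about A: B_y·609 − 460·349 = 0 → B_y = 160540/609 = 263.612 ≈ 263.6 N.
ΣF_y = 0: A_y + 263.612 − 460 = 0 → A_y = 196.4 N.
ΣF_x = 0: no horizontal applied forces, so A_x = 0.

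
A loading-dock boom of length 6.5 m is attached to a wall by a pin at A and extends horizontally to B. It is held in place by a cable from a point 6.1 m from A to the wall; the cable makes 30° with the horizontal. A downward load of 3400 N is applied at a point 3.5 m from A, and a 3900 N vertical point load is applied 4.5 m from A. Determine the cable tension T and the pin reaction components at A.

T = 9656 N, A_x = 8362 N, A_y = 2472 N

ΣM about A: T·sin30°·6.1 − 3400·3.5 − 3900·4.5 = 0 → T = 29450/(6.1·0.5) = 9655.74 ≈ 9656 N.
ΣF_x = 0: A_x − T·cos30° = 0 → A_x = 9655.74 × 0.866025 = 8362 N.
ΣF_y = 0: A_y + T·sin30° − 3400 − 3900 = 0 → A_y = 7300 − 9655.74 × 0.5 = 2472 N.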